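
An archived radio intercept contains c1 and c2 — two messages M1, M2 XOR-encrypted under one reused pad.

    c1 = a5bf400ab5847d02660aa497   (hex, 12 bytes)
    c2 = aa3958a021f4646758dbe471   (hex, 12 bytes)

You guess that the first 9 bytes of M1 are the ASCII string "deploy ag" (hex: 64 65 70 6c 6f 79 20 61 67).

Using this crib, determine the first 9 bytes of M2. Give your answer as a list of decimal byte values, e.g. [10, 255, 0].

First, c1 ⊕ c2 = (M1 ⊕ K) ⊕ (M2 ⊕ K) = M1 ⊕ M2, so the key drops out. Then M2 = (M1 ⊕ M2) ⊕ M1 over the first 9 bytes.
byte 0: (a5 xor aa) xor 64 = 0f xor 64 = 6b
byte 1: (bf xor 39) xor 65 = 86 xor 65 = e3
byte 2: (40 xor 58) xor 70 = 18 xor 70 = 68
byte 3: (0a xor a0) xor 6c = aa xor 6c = c6
byte 4: (b5 xor 21) xor 6f = 94 xor 6f = fb
byte 5: (84 xor f4) xor 79 = 70 xor 79 = 09
byte 6: (7d xor 64) xor 20 = 19 xor 20 = 39
byte 7: (02 xor 67) xor 61 = 65 xor 61 = 04
byte 8: (66 xor 58) xor 67 = 3e xor 67 = 59

[107, 227, 104, 198, 251, 9, 57, 4, 89]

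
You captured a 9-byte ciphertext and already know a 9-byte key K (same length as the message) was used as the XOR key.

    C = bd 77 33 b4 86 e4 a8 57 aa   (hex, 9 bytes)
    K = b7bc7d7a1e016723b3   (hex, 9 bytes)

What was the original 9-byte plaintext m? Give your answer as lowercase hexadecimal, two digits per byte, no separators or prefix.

0acb4ece98e5cf7419

10111101 xor 10110111 = 00001010
01110111 xor 10111100 = 11001011
00110011 xor 01111101 = 01001110
10110100 xor 01111010 = 11001110
10000110 xor 00011110 = 10011000
11100100 xor 00000001 = 11100101
10101000 xor 01100111 = 11001111
01010111 xor 00100011 = 01110100
10101010 xor 10110011 = 00011001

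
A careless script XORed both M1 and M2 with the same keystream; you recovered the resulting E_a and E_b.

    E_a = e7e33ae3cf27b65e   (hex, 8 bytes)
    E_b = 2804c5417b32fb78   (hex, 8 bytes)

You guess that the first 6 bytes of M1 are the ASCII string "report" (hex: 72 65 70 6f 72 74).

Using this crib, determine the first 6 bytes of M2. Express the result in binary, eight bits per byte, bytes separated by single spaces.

10111101 10000010 10001111 11001101 11000110 01100001

First, E_a ⊕ E_b = (M1 ⊕ K) ⊕ (M2 ⊕ K) = M1 ⊕ M2, so the key drops out. Then M2 = (M1 ⊕ M2) ⊕ M1 over the first 6 bytes.
byte 0: (e7 XOR 28) XOR 72 = cf XOR 72 = bd
byte 1: (e3 XOR 04) XOR 65 = e7 XOR 65 = 82
byte 2: (3a XOR c5) XOR 70 = ff XOR 70 = 8f
byte 3: (e3 XOR 41) XOR 6f = a2 XOR 6f = cd
byte 4: (cf XOR 7b) XOR 72 = b4 XOR 72 = c6
byte 5: (27 XOR 32) XOR 74 = 15 XOR 74 = 61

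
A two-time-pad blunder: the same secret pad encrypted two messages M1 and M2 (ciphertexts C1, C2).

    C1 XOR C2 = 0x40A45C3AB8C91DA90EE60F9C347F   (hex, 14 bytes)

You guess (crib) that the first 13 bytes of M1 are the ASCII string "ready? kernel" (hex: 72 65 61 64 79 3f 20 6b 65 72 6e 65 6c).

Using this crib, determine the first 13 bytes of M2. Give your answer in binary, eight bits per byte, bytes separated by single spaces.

00110010 11000001 00111101 01011110 11000001 11110110 00111101 11000010 01101011 10010100 01100001 11111001 01011000

Since C1 ⊕ C2 = M1 ⊕ M2, XORing with the guessed M1 bytes yields the corresponding M2 bytes: M2 = (C1 ⊕ C2) ⊕ M1.
byte 0: 01000000 ⊕ 01110010 = 00110010
byte 1: 10100100 ⊕ 01100101 = 11000001
byte 2: 01011100 ⊕ 01100001 = 00111101
byte 3: 00111010 ⊕ 01100100 = 01011110
byte 4: 10111000 ⊕ 01111001 = 11000001
byte 5: 11001001 ⊕ 00111111 = 11110110
byte 6: 00011101 ⊕ 00100000 = 00111101
byte 7: 10101001 ⊕ 01101011 = 11000010
byte 8: 00001110 ⊕ 01100101 = 01101011
byte 9: 11100110 ⊕ 01110010 = 10010100
byte 10: 00001111 ⊕ 01101110 = 01100001
byte 11: 10011100 ⊕ 01100101 = 11111001
byte 12: 00110100 ⊕ 01101100 = 01011000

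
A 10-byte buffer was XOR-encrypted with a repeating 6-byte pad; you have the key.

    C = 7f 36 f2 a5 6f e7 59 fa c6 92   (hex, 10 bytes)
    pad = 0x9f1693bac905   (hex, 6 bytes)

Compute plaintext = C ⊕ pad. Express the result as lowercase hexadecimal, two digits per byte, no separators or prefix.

e020611fa6e2c6ec5528

The 6-byte key repeats, so the effective keystream is 9f 16 93 ba c9 05 9f 16 93 ba.
byte 0: 7f ⊕ 9f = e0
byte 1: 36 ⊕ 16 = 20
byte 2: f2 ⊕ 93 = 61
byte 3: a5 ⊕ ba = 1f
byte 4: 6f ⊕ c9 = a6
byte 5: e7 ⊕ 05 = e2
byte 6: 59 ⊕ 9f = c6
byte 7: fa ⊕ 16 = ec
byte 8: c6 ⊕ 93 = 55
byte 9: 92 ⊕ ba = 28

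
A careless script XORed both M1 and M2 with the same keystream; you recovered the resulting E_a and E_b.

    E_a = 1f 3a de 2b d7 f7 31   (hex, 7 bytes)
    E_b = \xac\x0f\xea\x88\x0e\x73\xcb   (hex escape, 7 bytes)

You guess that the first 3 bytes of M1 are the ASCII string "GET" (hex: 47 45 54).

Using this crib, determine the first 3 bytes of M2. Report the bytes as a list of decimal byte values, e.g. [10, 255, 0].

[244, 112, 96]

First, E_a ⊕ E_b = (M1 ⊕ K) ⊕ (M2 ⊕ K) = M1 ⊕ M2, so the key drops out. Then M2 = (M1 ⊕ M2) ⊕ M1 over the first 3 bytes.
byte 0: (1f XOR ac) XOR 47 = b3 XOR 47 = f4
byte 1: (3a XOR 0f) XOR 45 = 35 XOR 45 = 70
byte 2: (de XOR ea) XOR 54 = 34 XOR 54 = 60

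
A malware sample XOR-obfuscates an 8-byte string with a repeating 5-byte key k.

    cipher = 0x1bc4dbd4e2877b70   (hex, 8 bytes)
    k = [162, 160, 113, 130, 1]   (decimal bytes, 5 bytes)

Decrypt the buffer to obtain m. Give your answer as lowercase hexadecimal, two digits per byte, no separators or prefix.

The 5-byte key repeats, so the effective keystream is a2 a0 71 82 01 a2 a0 71.
byte 0: 1b ^ a2 = b9
byte 1: c4 ^ a0 = 64
byte 2: db ^ 71 = aa
byte 3: d4 ^ 82 = 56
byte 4: e2 ^ 01 = e3
byte 5: 87 ^ a2 = 25
byte 6: 7b ^ a0 = db
byte 7: 70 ^ 71 = 01

b964aa56e325db01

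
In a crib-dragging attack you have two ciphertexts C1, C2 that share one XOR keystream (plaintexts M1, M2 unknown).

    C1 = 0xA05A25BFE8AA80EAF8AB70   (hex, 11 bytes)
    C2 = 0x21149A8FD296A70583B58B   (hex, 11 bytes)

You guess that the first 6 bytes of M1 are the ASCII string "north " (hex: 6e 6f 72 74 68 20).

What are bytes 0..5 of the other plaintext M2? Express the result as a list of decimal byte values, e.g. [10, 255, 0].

First, C1 ⊕ C2 = (M1 ⊕ K) ⊕ (M2 ⊕ K) = M1 ⊕ M2, so the key drops out. Then M2 = (M1 ⊕ M2) ⊕ M1 over the first 6 bytes.
byte 0: (a0 xor 21) xor 6e = 81 xor 6e = ef
byte 1: (5a xor 14) xor 6f = 4e xor 6f = 21
byte 2: (25 xor 9a) xor 72 = bf xor 72 = cd
byte 3: (bf xor 8f) xor 74 = 30 xor 74 = 44
byte 4: (e8 xor d2) xor 68 = 3a xor 68 = 52
byte 5: (aa xor 96) xor 20 = 3c xor 20 = 1c

[239, 33, 205, 68, 82, 28]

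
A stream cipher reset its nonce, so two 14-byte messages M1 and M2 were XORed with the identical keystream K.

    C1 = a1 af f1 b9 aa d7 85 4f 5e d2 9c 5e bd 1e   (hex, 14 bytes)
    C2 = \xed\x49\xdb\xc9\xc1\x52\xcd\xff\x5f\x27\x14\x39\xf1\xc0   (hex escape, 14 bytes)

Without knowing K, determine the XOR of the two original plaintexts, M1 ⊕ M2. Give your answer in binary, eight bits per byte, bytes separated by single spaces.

01001100 11100110 00101010 01110000 01101011 10000101 01001000 10110000 00000001 11110101 10001000 01100111 01001100 11011110

C1 ⊕ C2 = (M1 ⊕ K) ⊕ (M2 ⊕ K) = M1 ⊕ M2 — the shared key cancels under XOR.
a1 ⊕ ed = 4c
af ⊕ 49 = e6
f1 ⊕ db = 2a
b9 ⊕ c9 = 70
aa ⊕ c1 = 6b
d7 ⊕ 52 = 85
85 ⊕ cd = 48
4f ⊕ ff = b0
5e ⊕ 5f = 01
d2 ⊕ 27 = f5
9c ⊕ 14 = 88
5e ⊕ 39 = 67
bd ⊕ f1 = 4c
1e ⊕ c0 = de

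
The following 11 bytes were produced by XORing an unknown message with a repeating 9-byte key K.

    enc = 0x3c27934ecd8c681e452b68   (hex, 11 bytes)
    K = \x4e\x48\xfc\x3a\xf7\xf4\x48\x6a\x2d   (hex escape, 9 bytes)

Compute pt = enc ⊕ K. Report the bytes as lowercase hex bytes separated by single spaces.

72 6f 6f 74 3a 78 20 74 68 65 20

The 9-byte key repeats, so the effective keystream is 4e 48 fc 3a f7 f4 48 6a 2d 4e 48.
byte 0:  60 ^  78 = 114
byte 1:  39 ^  72 = 111
byte 2: 147 ^ 252 = 111
byte 3:  78 ^  58 = 116
byte 4: 205 ^ 247 =  58
byte 5: 140 ^ 244 = 120
byte 6: 104 ^  72 =  32
byte 7:  30 ^ 106 = 116
byte 8:  69 ^  45 = 104
byte 9:  43 ^  78 = 101
byte 10: 104 ^  72 =  32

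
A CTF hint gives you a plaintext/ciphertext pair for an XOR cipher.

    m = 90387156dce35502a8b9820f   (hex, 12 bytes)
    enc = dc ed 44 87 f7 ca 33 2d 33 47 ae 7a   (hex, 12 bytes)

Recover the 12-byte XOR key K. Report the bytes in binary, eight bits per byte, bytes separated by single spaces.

Since enc = m ⊕ K, XORing both sides with m gives K = m ⊕ enc.
byte 0: 90 ⊕ dc = 4c
byte 1: 38 ⊕ ed = d5
byte 2: 71 ⊕ 44 = 35
byte 3: 56 ⊕ 87 = d1
byte 4: dc ⊕ f7 = 2b
byte 5: e3 ⊕ ca = 29
byte 6: 55 ⊕ 33 = 66
byte 7: 02 ⊕ 2d = 2f
byte 8: a8 ⊕ 33 = 9b
byte 9: b9 ⊕ 47 = fe
byte 10: 82 ⊕ ae = 2c
byte 11: 0f ⊕ 7a = 75

01001100 11010101 00110101 11010001 00101011 00101001 01100110 00101111 10011011 11111110 00101100 01110101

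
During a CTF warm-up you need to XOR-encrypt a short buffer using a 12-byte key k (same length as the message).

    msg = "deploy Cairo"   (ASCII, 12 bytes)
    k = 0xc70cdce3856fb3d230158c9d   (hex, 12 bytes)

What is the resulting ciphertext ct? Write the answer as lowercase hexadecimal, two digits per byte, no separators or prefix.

a369ac8fea169391517cfef2

XOR is its own inverse, so applying the key byte-wise gives the result directly.
byte 0: 64 ^ c7 = a3
byte 1: 65 ^ 0c = 69
byte 2: 70 ^ dc = ac
byte 3: 6c ^ e3 = 8f
byte 4: 6f ^ 85 = ea
byte 5: 79 ^ 6f = 16
byte 6: 20 ^ b3 = 93
byte 7: 43 ^ d2 = 91
byte 8: 61 ^ 30 = 51
byte 9: 69 ^ 15 = 7c
byte 10: 72 ^ 8c = fe
byte 11: 6f ^ 9d = f2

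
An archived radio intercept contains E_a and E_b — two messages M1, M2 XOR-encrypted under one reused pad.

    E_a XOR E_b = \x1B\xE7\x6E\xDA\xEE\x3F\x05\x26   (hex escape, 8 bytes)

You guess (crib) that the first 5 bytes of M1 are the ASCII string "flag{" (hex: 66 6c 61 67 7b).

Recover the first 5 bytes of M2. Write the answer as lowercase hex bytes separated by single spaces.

Since E_a ⊕ E_b = M1 ⊕ M2, XORing with the guessed M1 bytes yields the corresponding M2 bytes: M2 = (E_a ⊕ E_b) ⊕ M1.
1b ^ 66 = 7d
e7 ^ 6c = 8b
6e ^ 61 = 0f
da ^ 67 = bd
ee ^ 7b = 95

7d 8b 0f bd 95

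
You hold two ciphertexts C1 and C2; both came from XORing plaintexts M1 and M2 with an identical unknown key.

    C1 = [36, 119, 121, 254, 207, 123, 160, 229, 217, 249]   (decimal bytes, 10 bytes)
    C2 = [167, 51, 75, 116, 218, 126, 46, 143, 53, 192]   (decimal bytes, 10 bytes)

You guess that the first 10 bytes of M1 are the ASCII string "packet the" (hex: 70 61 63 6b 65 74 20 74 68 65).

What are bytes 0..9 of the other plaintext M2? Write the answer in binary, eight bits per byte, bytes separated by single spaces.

First, C1 ⊕ C2 = (M1 ⊕ K) ⊕ (M2 ⊕ K) = M1 ⊕ M2, so the key drops out. Then M2 = (M1 ⊕ M2) ⊕ M1 over the first 10 bytes.
byte 0: (24 XOR a7) XOR 70 = 83 XOR 70 = f3
byte 1: (77 XOR 33) XOR 61 = 44 XOR 61 = 25
byte 2: (79 XOR 4b) XOR 63 = 32 XOR 63 = 51
byte 3: (fe XOR 74) XOR 6b = 8a XOR 6b = e1
byte 4: (cf XOR da) XOR 65 = 15 XOR 65 = 70
byte 5: (7b XOR 7e) XOR 74 = 05 XOR 74 = 71
byte 6: (a0 XOR 2e) XOR 20 = 8e XOR 20 = ae
byte 7: (e5 XOR 8f) XOR 74 = 6a XOR 74 = 1e
byte 8: (d9 XOR 35) XOR 68 = ec XOR 68 = 84
byte 9: (f9 XOR c0) XOR 65 = 39 XOR 65 = 5c

11110011 00100101 01010001 11100001 01110000 01110001 10101110 00011110 10000100 01011100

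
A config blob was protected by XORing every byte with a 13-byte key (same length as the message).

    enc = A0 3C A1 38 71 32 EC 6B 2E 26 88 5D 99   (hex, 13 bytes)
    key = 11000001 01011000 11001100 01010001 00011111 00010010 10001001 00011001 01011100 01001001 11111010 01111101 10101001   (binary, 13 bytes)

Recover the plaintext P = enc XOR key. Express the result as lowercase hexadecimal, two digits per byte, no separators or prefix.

XOR is its own inverse, so applying the key byte-wise gives the result directly.
160 XOR 193 =  97
 60 XOR  88 = 100
161 XOR 204 = 109
 56 XOR  81 = 105
113 XOR  31 = 110
 50 XOR  18 =  32
236 XOR 137 = 101
107 XOR  25 = 114
 46 XOR  92 = 114
 38 XOR  73 = 111
136 XOR 250 = 114
 93 XOR 125 =  32
153 XOR 169 =  48

61646d696e206572726f722030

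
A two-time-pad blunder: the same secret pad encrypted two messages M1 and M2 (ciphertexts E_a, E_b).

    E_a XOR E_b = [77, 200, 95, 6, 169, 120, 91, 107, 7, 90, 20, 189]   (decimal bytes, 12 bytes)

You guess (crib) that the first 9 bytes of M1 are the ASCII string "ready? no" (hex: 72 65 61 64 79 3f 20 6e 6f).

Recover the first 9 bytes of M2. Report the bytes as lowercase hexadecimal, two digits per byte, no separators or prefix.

3fad3e62d0477b0568

Since E_a ⊕ E_b = M1 ⊕ M2, XORing with the guessed M1 bytes yields the corresponding M2 bytes: M2 = (E_a ⊕ E_b) ⊕ M1.
4d xor 72 = 3f
c8 xor 65 = ad
5f xor 61 = 3e
06 xor 64 = 62
a9 xor 79 = d0
78 xor 3f = 47
5b xor 20 = 7b
6b xor 6e = 05
07 xor 6f = 68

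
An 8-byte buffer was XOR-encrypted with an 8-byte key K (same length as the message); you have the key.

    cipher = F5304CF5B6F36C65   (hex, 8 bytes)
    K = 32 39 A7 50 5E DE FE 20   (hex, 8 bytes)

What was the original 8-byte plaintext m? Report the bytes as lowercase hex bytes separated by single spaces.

c7 09 eb a5 e8 2d 92 45

XOR is its own inverse, so applying the key byte-wise gives the result directly.
f5 XOR 32 = c7
30 XOR 39 = 09
4c XOR a7 = eb
f5 XOR 50 = a5
b6 XOR 5e = e8
f3 XOR de = 2d
6c XOR fe = 92
65 XOR 20 = 45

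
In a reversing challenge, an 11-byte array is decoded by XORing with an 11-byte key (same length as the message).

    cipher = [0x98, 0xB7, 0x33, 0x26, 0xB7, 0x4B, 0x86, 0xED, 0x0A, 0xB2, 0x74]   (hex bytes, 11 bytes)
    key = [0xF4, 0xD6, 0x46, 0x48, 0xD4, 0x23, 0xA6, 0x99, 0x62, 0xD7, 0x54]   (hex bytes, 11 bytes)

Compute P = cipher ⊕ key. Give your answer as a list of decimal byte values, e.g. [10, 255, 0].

[108, 97, 117, 110, 99, 104, 32, 116, 104, 101, 32]

byte 0: 98 xor f4 = 6c
byte 1: b7 xor d6 = 61
byte 2: 33 xor 46 = 75
byte 3: 26 xor 48 = 6e
byte 4: b7 xor d4 = 63
byte 5: 4b xor 23 = 68
byte 6: 86 xor a6 = 20
byte 7: ed xor 99 = 74
byte 8: 0a xor 62 = 68
byte 9: b2 xor d7 = 65
byte 10: 74 xor 54 = 20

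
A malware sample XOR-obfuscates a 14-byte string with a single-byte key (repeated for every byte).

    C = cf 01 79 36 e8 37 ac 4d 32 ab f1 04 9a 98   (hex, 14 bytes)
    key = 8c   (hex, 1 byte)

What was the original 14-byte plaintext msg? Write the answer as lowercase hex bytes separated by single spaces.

The 1-byte key repeats, so the effective keystream is 8c 8c 8c 8c 8c 8c 8c 8c 8c 8c 8c 8c 8c 8c.
byte 0: cf xor 8c = 43
byte 1: 01 xor 8c = 8d
byte 2: 79 xor 8c = f5
byte 3: 36 xor 8c = ba
byte 4: e8 xor 8c = 64
byte 5: 37 xor 8c = bb
byte 6: ac xor 8c = 20
byte 7: 4d xor 8c = c1
byte 8: 32 xor 8c = be
byte 9: ab xor 8c = 27
byte 10: f1 xor 8c = 7d
byte 11: 04 xor 8c = 88
byte 12: 9a xor 8c = 16
byte 13: 98 xor 8c = 14

43 8d f5 ba 64 bb 20 c1 be 27 7d 88 16 14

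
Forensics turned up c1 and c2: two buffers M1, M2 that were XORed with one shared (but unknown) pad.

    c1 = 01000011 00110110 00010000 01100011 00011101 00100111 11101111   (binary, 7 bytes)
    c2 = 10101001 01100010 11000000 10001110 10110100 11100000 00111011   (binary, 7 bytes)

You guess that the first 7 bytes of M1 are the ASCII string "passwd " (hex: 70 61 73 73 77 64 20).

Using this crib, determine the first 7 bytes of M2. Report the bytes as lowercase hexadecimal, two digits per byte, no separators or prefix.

9a35a39edea3f4

First, c1 ⊕ c2 = (M1 ⊕ K) ⊕ (M2 ⊕ K) = M1 ⊕ M2, so the key drops out. Then M2 = (M1 ⊕ M2) ⊕ M1 over the first 7 bytes.
byte 0: (43 ⊕ a9) ⊕ 70 = ea ⊕ 70 = 9a
byte 1: (36 ⊕ 62) ⊕ 61 = 54 ⊕ 61 = 35
byte 2: (10 ⊕ c0) ⊕ 73 = d0 ⊕ 73 = a3
byte 3: (63 ⊕ 8e) ⊕ 73 = ed ⊕ 73 = 9e
byte 4: (1d ⊕ b4) ⊕ 77 = a9 ⊕ 77 = de
byte 5: (27 ⊕ e0) ⊕ 64 = c7 ⊕ 64 = a3
byte 6: (ef ⊕ 3b) ⊕ 20 = d4 ⊕ 20 = f4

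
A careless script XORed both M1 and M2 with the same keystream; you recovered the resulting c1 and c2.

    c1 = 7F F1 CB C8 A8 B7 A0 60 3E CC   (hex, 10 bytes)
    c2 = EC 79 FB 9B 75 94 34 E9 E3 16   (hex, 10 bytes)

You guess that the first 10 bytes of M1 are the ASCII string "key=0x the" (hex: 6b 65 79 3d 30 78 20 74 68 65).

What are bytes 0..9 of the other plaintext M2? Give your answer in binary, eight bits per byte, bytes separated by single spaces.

11111000 11101101 01001001 01101110 11101101 01011011 10110100 11111101 10110101 10111111

First, c1 ⊕ c2 = (M1 ⊕ K) ⊕ (M2 ⊕ K) = M1 ⊕ M2, so the key drops out. Then M2 = (M1 ⊕ M2) ⊕ M1 over the first 10 bytes.
byte 0: (7f ⊕ ec) ⊕ 6b = 93 ⊕ 6b = f8
byte 1: (f1 ⊕ 79) ⊕ 65 = 88 ⊕ 65 = ed
byte 2: (cb ⊕ fb) ⊕ 79 = 30 ⊕ 79 = 49
byte 3: (c8 ⊕ 9b) ⊕ 3d = 53 ⊕ 3d = 6e
byte 4: (a8 ⊕ 75) ⊕ 30 = dd ⊕ 30 = ed
byte 5: (b7 ⊕ 94) ⊕ 78 = 23 ⊕ 78 = 5b
byte 6: (a0 ⊕ 34) ⊕ 20 = 94 ⊕ 20 = b4
byte 7: (60 ⊕ e9) ⊕ 74 = 89 ⊕ 74 = fd
byte 8: (3e ⊕ e3) ⊕ 68 = dd ⊕ 68 = b5
byte 9: (cc ⊕ 16) ⊕ 65 = da ⊕ 65 = bf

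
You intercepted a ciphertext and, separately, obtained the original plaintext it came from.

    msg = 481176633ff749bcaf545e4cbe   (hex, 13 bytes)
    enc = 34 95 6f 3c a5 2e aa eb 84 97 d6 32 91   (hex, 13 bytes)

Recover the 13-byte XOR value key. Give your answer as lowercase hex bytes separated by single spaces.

7c 84 19 5f 9a d9 e3 57 2b c3 88 7e 2f

Since enc = msg ⊕ key, XORing both sides with msg gives key = msg ⊕ enc.
byte 0: 48 ⊕ 34 = 7c
byte 1: 11 ⊕ 95 = 84
byte 2: 76 ⊕ 6f = 19
byte 3: 63 ⊕ 3c = 5f
byte 4: 3f ⊕ a5 = 9a
byte 5: f7 ⊕ 2e = d9
byte 6: 49 ⊕ aa = e3
byte 7: bc ⊕ eb = 57
byte 8: af ⊕ 84 = 2b
byte 9: 54 ⊕ 97 = c3
byte 10: 5e ⊕ d6 = 88
byte 11: 4c ⊕ 32 = 7e
byte 12: be ⊕ 91 = 2f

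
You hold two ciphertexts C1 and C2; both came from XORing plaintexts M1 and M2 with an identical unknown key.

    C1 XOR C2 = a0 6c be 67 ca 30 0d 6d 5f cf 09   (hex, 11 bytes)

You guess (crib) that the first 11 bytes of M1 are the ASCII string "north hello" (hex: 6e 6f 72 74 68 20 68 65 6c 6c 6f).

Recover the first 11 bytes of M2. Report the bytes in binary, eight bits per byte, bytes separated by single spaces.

11001110 00000011 11001100 00010011 10100010 00010000 01100101 00001000 00110011 10100011 01100110

Since C1 ⊕ C2 = M1 ⊕ M2, XORing with the guessed M1 bytes yields the corresponding M2 bytes: M2 = (C1 ⊕ C2) ⊕ M1.
byte 0: 160 XOR 110 = 206
byte 1: 108 XOR 111 =   3
byte 2: 190 XOR 114 = 204
byte 3: 103 XOR 116 =  19
byte 4: 202 XOR 104 = 162
byte 5:  48 XOR  32 =  16
byte 6:  13 XOR 104 = 101
byte 7: 109 XOR 101 =   8
byte 8:  95 XOR 108 =  51
byte 9: 207 XOR 108 = 163
byte 10:   9 XOR 111 = 102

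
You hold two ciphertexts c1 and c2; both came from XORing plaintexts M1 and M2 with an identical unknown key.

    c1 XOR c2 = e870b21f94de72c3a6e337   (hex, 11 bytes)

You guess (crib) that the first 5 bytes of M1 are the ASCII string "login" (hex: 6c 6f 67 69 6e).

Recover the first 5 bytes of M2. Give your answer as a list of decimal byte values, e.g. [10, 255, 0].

[132, 31, 213, 118, 250]

Since c1 ⊕ c2 = M1 ⊕ M2, XORing with the guessed M1 bytes yields the corresponding M2 bytes: M2 = (c1 ⊕ c2) ⊕ M1.
byte 0: 11101000 xor 01101100 = 10000100
byte 1: 01110000 xor 01101111 = 00011111
byte 2: 10110010 xor 01100111 = 11010101
byte 3: 00011111 xor 01101001 = 01110110
byte 4: 10010100 xor 01101110 = 11111010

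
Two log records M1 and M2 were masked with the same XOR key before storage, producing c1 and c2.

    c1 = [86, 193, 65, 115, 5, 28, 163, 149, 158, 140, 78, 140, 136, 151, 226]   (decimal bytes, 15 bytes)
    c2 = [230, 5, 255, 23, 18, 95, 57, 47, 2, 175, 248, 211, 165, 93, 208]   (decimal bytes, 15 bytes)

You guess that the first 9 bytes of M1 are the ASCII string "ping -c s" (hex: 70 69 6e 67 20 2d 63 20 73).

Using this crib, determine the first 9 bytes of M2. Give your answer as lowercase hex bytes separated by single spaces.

First, c1 ⊕ c2 = (M1 ⊕ K) ⊕ (M2 ⊕ K) = M1 ⊕ M2, so the key drops out. Then M2 = (M1 ⊕ M2) ⊕ M1 over the first 9 bytes.
byte 0: (56 xor e6) xor 70 = b0 xor 70 = c0
byte 1: (c1 xor 05) xor 69 = c4 xor 69 = ad
byte 2: (41 xor ff) xor 6e = be xor 6e = d0
byte 3: (73 xor 17) xor 67 = 64 xor 67 = 03
byte 4: (05 xor 12) xor 20 = 17 xor 20 = 37
byte 5: (1c xor 5f) xor 2d = 43 xor 2d = 6e
byte 6: (a3 xor 39) xor 63 = 9a xor 63 = f9
byte 7: (95 xor 2f) xor 20 = ba xor 20 = 9a
byte 8: (9e xor 02) xor 73 = 9c xor 73 = ef

c0 ad d0 03 37 6e f9 9a ef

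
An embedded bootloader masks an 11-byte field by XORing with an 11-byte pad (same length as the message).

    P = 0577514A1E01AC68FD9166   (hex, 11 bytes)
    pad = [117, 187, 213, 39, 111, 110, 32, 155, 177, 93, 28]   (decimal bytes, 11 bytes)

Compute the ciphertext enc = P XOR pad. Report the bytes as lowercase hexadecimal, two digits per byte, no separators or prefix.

05 xor 75 = 70
77 xor bb = cc
51 xor d5 = 84
4a xor 27 = 6d
1e xor 6f = 71
01 xor 6e = 6f
ac xor 20 = 8c
68 xor 9b = f3
fd xor b1 = 4c
91 xor 5d = cc
66 xor 1c = 7a

70cc846d716f8cf34ccc7a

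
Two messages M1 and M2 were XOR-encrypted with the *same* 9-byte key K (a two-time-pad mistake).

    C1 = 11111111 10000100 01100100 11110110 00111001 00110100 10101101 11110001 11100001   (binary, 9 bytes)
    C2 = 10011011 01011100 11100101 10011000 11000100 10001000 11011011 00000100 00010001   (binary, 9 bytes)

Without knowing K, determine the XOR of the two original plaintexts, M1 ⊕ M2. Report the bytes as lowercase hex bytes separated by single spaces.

64 d8 81 6e fd bc 76 f5 f0

C1 ⊕ C2 = (M1 ⊕ K) ⊕ (M2 ⊕ K) = M1 ⊕ M2 — the shared key cancels under XOR.
byte 0: ff ^ 9b = 64
byte 1: 84 ^ 5c = d8
byte 2: 64 ^ e5 = 81
byte 3: f6 ^ 98 = 6e
byte 4: 39 ^ c4 = fd
byte 5: 34 ^ 88 = bc
byte 6: ad ^ db = 76
byte 7: f1 ^ 04 = f5
byte 8: e1 ^ 11 = f0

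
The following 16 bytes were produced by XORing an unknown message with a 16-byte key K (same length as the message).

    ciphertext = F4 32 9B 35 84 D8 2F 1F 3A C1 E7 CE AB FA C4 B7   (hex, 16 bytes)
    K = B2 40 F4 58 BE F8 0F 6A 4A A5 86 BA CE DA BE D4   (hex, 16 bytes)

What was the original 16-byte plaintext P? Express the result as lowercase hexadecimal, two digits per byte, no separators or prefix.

XOR is its own inverse, so applying the key byte-wise gives the result directly.
byte 0: 244 ⊕ 178 =  70
byte 1:  50 ⊕  64 = 114
byte 2: 155 ⊕ 244 = 111
byte 3:  53 ⊕  88 = 109
byte 4: 132 ⊕ 190 =  58
byte 5: 216 ⊕ 248 =  32
byte 6:  47 ⊕  15 =  32
byte 7:  31 ⊕ 106 = 117
byte 8:  58 ⊕  74 = 112
byte 9: 193 ⊕ 165 = 100
byte 10: 231 ⊕ 134 =  97
byte 11: 206 ⊕ 186 = 116
byte 12: 171 ⊕ 206 = 101
byte 13: 250 ⊕ 218 =  32
byte 14: 196 ⊕ 190 = 122
byte 15: 183 ⊕ 212 =  99

46726f6d3a2020757064617465207a63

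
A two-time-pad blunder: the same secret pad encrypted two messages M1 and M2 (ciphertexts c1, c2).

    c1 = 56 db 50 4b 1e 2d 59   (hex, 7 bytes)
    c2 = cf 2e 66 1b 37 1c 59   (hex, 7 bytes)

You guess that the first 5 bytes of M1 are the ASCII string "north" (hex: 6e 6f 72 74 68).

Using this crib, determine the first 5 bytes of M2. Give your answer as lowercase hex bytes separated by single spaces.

First, c1 ⊕ c2 = (M1 ⊕ K) ⊕ (M2 ⊕ K) = M1 ⊕ M2, so the key drops out. Then M2 = (M1 ⊕ M2) ⊕ M1 over the first 5 bytes.
byte 0: (56 XOR cf) XOR 6e = 99 XOR 6e = f7
byte 1: (db XOR 2e) XOR 6f = f5 XOR 6f = 9a
byte 2: (50 XOR 66) XOR 72 = 36 XOR 72 = 44
byte 3: (4b XOR 1b) XOR 74 = 50 XOR 74 = 24
byte 4: (1e XOR 37) XOR 68 = 29 XOR 68 = 41

f7 9a 44 24 41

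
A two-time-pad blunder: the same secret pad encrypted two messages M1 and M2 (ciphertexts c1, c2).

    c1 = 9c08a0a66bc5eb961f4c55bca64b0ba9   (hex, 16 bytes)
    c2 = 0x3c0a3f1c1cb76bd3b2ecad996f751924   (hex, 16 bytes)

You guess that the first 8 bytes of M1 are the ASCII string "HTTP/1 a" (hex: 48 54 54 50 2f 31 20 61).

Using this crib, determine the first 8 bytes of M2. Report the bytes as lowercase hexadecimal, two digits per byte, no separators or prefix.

First, c1 ⊕ c2 = (M1 ⊕ K) ⊕ (M2 ⊕ K) = M1 ⊕ M2, so the key drops out. Then M2 = (M1 ⊕ M2) ⊕ M1 over the first 8 bytes.
byte 0: (9c XOR 3c) XOR 48 = a0 XOR 48 = e8
byte 1: (08 XOR 0a) XOR 54 = 02 XOR 54 = 56
byte 2: (a0 XOR 3f) XOR 54 = 9f XOR 54 = cb
byte 3: (a6 XOR 1c) XOR 50 = ba XOR 50 = ea
byte 4: (6b XOR 1c) XOR 2f = 77 XOR 2f = 58
byte 5: (c5 XOR b7) XOR 31 = 72 XOR 31 = 43
byte 6: (eb XOR 6b) XOR 20 = 80 XOR 20 = a0
byte 7: (96 XOR d3) XOR 61 = 45 XOR 61 = 24

e856cbea5843a024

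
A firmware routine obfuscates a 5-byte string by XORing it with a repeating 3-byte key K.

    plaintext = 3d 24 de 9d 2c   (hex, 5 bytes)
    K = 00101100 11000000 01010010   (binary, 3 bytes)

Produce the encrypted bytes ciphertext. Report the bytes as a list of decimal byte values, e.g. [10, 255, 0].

[17, 228, 140, 177, 236]

The 3-byte key repeats, so the effective keystream is 2c c0 52 2c c0.
byte 0: 00111101 ⊕ 00101100 = 00010001
byte 1: 00100100 ⊕ 11000000 = 11100100
byte 2: 11011110 ⊕ 01010010 = 10001100
byte 3: 10011101 ⊕ 00101100 = 10110001
byte 4: 00101100 ⊕ 11000000 = 11101100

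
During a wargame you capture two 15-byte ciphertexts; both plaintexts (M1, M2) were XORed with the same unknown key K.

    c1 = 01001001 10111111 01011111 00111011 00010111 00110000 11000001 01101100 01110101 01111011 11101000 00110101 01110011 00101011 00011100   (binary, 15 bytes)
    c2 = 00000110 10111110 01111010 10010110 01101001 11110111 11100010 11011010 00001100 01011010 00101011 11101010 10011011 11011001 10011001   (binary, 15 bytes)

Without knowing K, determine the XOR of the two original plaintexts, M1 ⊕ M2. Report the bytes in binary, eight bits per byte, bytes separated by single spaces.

01001111 00000001 00100101 10101101 01111110 11000111 00100011 10110110 01111001 00100001 11000011 11011111 11101000 11110010 10000101

c1 ⊕ c2 = (M1 ⊕ K) ⊕ (M2 ⊕ K) = M1 ⊕ M2 — the shared key cancels under XOR.
49 ^ 06 = 4f
bf ^ be = 01
5f ^ 7a = 25
3b ^ 96 = ad
17 ^ 69 = 7e
30 ^ f7 = c7
c1 ^ e2 = 23
6c ^ da = b6
75 ^ 0c = 79
7b ^ 5a = 21
e8 ^ 2b = c3
35 ^ ea = df
73 ^ 9b = e8
2b ^ d9 = f2
1c ^ 99 = 85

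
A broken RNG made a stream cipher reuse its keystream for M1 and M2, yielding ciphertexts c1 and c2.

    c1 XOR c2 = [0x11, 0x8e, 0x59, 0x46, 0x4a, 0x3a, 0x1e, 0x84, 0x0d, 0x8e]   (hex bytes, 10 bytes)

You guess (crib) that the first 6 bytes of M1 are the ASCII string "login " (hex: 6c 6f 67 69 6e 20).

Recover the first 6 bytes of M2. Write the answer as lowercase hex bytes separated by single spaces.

7d e1 3e 2f 24 1a

Since c1 ⊕ c2 = M1 ⊕ M2, XORing with the guessed M1 bytes yields the corresponding M2 bytes: M2 = (c1 ⊕ c2) ⊕ M1.
byte 0: 00010001 xor 01101100 = 01111101
byte 1: 10001110 xor 01101111 = 11100001
byte 2: 01011001 xor 01100111 = 00111110
byte 3: 01000110 xor 01101001 = 00101111
byte 4: 01001010 xor 01101110 = 00100100
byte 5: 00111010 xor 00100000 = 00011010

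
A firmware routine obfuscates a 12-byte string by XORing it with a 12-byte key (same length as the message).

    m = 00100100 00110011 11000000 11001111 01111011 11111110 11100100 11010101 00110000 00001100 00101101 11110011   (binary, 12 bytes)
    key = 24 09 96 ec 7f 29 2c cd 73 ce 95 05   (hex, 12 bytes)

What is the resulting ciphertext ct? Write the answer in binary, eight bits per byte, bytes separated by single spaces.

00000000 00111010 01010110 00100011 00000100 11010111 11001000 00011000 01000011 11000010 10111000 11110110

24 ⊕ 24 = 00
33 ⊕ 09 = 3a
c0 ⊕ 96 = 56
cf ⊕ ec = 23
7b ⊕ 7f = 04
fe ⊕ 29 = d7
e4 ⊕ 2c = c8
d5 ⊕ cd = 18
30 ⊕ 73 = 43
0c ⊕ ce = c2
2d ⊕ 95 = b8
f3 ⊕ 05 = f6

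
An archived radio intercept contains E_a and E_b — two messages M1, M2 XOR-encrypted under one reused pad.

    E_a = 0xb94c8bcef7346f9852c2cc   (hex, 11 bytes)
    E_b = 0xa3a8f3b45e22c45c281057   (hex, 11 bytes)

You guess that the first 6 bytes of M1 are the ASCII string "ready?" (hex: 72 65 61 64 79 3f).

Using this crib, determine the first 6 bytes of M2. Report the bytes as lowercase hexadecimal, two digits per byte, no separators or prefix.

6881191ed029

First, E_a ⊕ E_b = (M1 ⊕ K) ⊕ (M2 ⊕ K) = M1 ⊕ M2, so the key drops out. Then M2 = (M1 ⊕ M2) ⊕ M1 over the first 6 bytes.
byte 0: (b9 XOR a3) XOR 72 = 1a XOR 72 = 68
byte 1: (4c XOR a8) XOR 65 = e4 XOR 65 = 81
byte 2: (8b XOR f3) XOR 61 = 78 XOR 61 = 19
byte 3: (ce XOR b4) XOR 64 = 7a XOR 64 = 1e
byte 4: (f7 XOR 5e) XOR 79 = a9 XOR 79 = d0
byte 5: (34 XOR 22) XOR 3f = 16 XOR 3f = 29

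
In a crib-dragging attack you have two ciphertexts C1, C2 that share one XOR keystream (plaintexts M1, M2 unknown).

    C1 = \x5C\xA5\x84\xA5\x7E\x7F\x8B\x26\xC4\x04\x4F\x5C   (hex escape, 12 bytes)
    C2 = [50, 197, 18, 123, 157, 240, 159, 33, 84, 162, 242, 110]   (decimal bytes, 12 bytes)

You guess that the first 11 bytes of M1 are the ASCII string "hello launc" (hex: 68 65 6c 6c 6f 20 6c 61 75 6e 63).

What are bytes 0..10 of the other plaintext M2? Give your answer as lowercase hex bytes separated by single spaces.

06 05 fa b2 8c af 78 66 e5 c8 de

First, C1 ⊕ C2 = (M1 ⊕ K) ⊕ (M2 ⊕ K) = M1 ⊕ M2, so the key drops out. Then M2 = (M1 ⊕ M2) ⊕ M1 over the first 11 bytes.
byte 0: (5c ⊕ 32) ⊕ 68 = 6e ⊕ 68 = 06
byte 1: (a5 ⊕ c5) ⊕ 65 = 60 ⊕ 65 = 05
byte 2: (84 ⊕ 12) ⊕ 6c = 96 ⊕ 6c = fa
byte 3: (a5 ⊕ 7b) ⊕ 6c = de ⊕ 6c = b2
byte 4: (7e ⊕ 9d) ⊕ 6f = e3 ⊕ 6f = 8c
byte 5: (7f ⊕ f0) ⊕ 20 = 8f ⊕ 20 = af
byte 6: (8b ⊕ 9f) ⊕ 6c = 14 ⊕ 6c = 78
byte 7: (26 ⊕ 21) ⊕ 61 = 07 ⊕ 61 = 66
byte 8: (c4 ⊕ 54) ⊕ 75 = 90 ⊕ 75 = e5
byte 9: (04 ⊕ a2) ⊕ 6e = a6 ⊕ 6e = c8
byte 10: (4f ⊕ f2) ⊕ 63 = bd ⊕ 63 = de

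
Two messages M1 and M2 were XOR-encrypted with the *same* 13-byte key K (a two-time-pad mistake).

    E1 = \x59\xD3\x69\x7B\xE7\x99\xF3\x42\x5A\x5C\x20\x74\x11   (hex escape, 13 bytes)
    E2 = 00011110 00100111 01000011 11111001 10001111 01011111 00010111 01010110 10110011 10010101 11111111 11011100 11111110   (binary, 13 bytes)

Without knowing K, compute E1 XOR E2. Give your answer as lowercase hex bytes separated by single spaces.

E1 ⊕ E2 = (M1 ⊕ K) ⊕ (M2 ⊕ K) = M1 ⊕ M2 — the shared key cancels under XOR.
byte 0: 01011001 ⊕ 00011110 = 01000111
byte 1: 11010011 ⊕ 00100111 = 11110100
byte 2: 01101001 ⊕ 01000011 = 00101010
byte 3: 01111011 ⊕ 11111001 = 10000010
byte 4: 11100111 ⊕ 10001111 = 01101000
byte 5: 10011001 ⊕ 01011111 = 11000110
byte 6: 11110011 ⊕ 00010111 = 11100100
byte 7: 01000010 ⊕ 01010110 = 00010100
byte 8: 01011010 ⊕ 10110011 = 11101001
byte 9: 01011100 ⊕ 10010101 = 11001001
byte 10: 00100000 ⊕ 11111111 = 11011111
byte 11: 01110100 ⊕ 11011100 = 10101000
byte 12: 00010001 ⊕ 11111110 = 11101111

47 f4 2a 82 68 c6 e4 14 e9 c9 df a8 ef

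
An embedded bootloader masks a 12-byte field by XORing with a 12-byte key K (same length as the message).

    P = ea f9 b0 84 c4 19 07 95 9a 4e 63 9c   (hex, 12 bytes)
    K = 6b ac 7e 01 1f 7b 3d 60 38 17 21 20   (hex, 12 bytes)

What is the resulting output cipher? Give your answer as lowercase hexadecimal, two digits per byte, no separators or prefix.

8155ce85db623af5a25942bc

XOR is its own inverse, so applying the key byte-wise gives the result directly.
ea ^ 6b = 81
f9 ^ ac = 55
b0 ^ 7e = ce
84 ^ 01 = 85
c4 ^ 1f = db
19 ^ 7b = 62
07 ^ 3d = 3a
95 ^ 60 = f5
9a ^ 38 = a2
4e ^ 17 = 59
63 ^ 21 = 42
9c ^ 20 = bc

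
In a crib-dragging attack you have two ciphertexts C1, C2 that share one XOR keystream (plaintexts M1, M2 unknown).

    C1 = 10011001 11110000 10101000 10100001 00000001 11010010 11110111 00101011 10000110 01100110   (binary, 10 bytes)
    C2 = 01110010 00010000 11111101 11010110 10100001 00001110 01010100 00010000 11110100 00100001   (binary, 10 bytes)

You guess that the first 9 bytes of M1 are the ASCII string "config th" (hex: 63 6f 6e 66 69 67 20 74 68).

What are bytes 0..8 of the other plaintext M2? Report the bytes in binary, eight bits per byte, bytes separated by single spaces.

10001000 10001111 00111011 00010001 11001001 10111011 10000011 01001111 00011010

First, C1 ⊕ C2 = (M1 ⊕ K) ⊕ (M2 ⊕ K) = M1 ⊕ M2, so the key drops out. Then M2 = (M1 ⊕ M2) ⊕ M1 over the first 9 bytes.
byte 0: (99 ⊕ 72) ⊕ 63 = eb ⊕ 63 = 88
byte 1: (f0 ⊕ 10) ⊕ 6f = e0 ⊕ 6f = 8f
byte 2: (a8 ⊕ fd) ⊕ 6e = 55 ⊕ 6e = 3b
byte 3: (a1 ⊕ d6) ⊕ 66 = 77 ⊕ 66 = 11
byte 4: (01 ⊕ a1) ⊕ 69 = a0 ⊕ 69 = c9
byte 5: (d2 ⊕ 0e) ⊕ 67 = dc ⊕ 67 = bb
byte 6: (f7 ⊕ 54) ⊕ 20 = a3 ⊕ 20 = 83
byte 7: (2b ⊕ 10) ⊕ 74 = 3b ⊕ 74 = 4f
byte 8: (86 ⊕ f4) ⊕ 68 = 72 ⊕ 68 = 1a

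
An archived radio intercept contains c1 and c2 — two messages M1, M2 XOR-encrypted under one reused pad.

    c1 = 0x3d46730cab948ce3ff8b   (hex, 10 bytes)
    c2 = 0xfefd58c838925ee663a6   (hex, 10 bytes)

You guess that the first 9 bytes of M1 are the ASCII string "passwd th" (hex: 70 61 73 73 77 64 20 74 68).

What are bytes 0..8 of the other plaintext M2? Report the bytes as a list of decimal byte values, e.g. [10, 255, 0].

[179, 218, 88, 183, 228, 98, 242, 113, 244]

First, c1 ⊕ c2 = (M1 ⊕ K) ⊕ (M2 ⊕ K) = M1 ⊕ M2, so the key drops out. Then M2 = (M1 ⊕ M2) ⊕ M1 over the first 9 bytes.
byte 0: (3d xor fe) xor 70 = c3 xor 70 = b3
byte 1: (46 xor fd) xor 61 = bb xor 61 = da
byte 2: (73 xor 58) xor 73 = 2b xor 73 = 58
byte 3: (0c xor c8) xor 73 = c4 xor 73 = b7
byte 4: (ab xor 38) xor 77 = 93 xor 77 = e4
byte 5: (94 xor 92) xor 64 = 06 xor 64 = 62
byte 6: (8c xor 5e) xor 20 = d2 xor 20 = f2
byte 7: (e3 xor e6) xor 74 = 05 xor 74 = 71
byte 8: (ff xor 63) xor 68 = 9c xor 68 = f4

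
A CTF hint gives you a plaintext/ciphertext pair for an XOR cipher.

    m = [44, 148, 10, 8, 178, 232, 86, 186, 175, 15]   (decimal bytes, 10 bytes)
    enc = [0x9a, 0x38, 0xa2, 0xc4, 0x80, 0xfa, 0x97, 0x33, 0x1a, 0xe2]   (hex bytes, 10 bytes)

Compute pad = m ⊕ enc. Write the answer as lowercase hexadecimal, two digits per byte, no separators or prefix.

Since enc = m ⊕ pad, XORing both sides with m gives pad = m ⊕ enc.
00101100 xor 10011010 = 10110110
10010100 xor 00111000 = 10101100
00001010 xor 10100010 = 10101000
00001000 xor 11000100 = 11001100
10110010 xor 10000000 = 00110010
11101000 xor 11111010 = 00010010
01010110 xor 10010111 = 11000001
10111010 xor 00110011 = 10001001
10101111 xor 00011010 = 10110101
00001111 xor 11100010 = 11101101

b6aca8cc3212c189b5ed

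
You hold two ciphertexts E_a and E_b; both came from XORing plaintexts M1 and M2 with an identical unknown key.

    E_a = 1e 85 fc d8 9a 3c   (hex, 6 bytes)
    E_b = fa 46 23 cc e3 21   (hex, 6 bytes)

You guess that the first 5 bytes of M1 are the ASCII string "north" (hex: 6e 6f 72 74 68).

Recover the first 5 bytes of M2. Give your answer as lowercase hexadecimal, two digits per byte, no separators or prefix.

8aacad6011

First, E_a ⊕ E_b = (M1 ⊕ K) ⊕ (M2 ⊕ K) = M1 ⊕ M2, so the key drops out. Then M2 = (M1 ⊕ M2) ⊕ M1 over the first 5 bytes.
byte 0: (1e XOR fa) XOR 6e = e4 XOR 6e = 8a
byte 1: (85 XOR 46) XOR 6f = c3 XOR 6f = ac
byte 2: (fc XOR 23) XOR 72 = df XOR 72 = ad
byte 3: (d8 XOR cc) XOR 74 = 14 XOR 74 = 60
byte 4: (9a XOR e3) XOR 68 = 79 XOR 68 = 11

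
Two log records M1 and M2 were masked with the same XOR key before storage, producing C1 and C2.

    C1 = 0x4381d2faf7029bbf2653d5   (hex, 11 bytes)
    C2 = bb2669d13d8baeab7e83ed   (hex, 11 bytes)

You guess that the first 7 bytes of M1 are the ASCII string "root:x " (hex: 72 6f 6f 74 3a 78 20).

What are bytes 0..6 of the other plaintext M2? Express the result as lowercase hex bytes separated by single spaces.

8a c8 d4 5f f0 f1 15

First, C1 ⊕ C2 = (M1 ⊕ K) ⊕ (M2 ⊕ K) = M1 ⊕ M2, so the key drops out. Then M2 = (M1 ⊕ M2) ⊕ M1 over the first 7 bytes.
byte 0: (43 XOR bb) XOR 72 = f8 XOR 72 = 8a
byte 1: (81 XOR 26) XOR 6f = a7 XOR 6f = c8
byte 2: (d2 XOR 69) XOR 6f = bb XOR 6f = d4
byte 3: (fa XOR d1) XOR 74 = 2b XOR 74 = 5f
byte 4: (f7 XOR 3d) XOR 3a = ca XOR 3a = f0
byte 5: (02 XOR 8b) XOR 78 = 89 XOR 78 = f1
byte 6: (9b XOR ae) XOR 20 = 35 XOR 20 = 15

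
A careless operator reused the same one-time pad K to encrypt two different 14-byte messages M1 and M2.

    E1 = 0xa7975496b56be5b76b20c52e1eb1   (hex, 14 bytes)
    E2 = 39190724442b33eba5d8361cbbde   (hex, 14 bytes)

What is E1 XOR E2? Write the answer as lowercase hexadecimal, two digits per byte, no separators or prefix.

9e8e53b2f140d65ccef8f332a56f

E1 ⊕ E2 = (M1 ⊕ K) ⊕ (M2 ⊕ K) = M1 ⊕ M2 — the shared key cancels under XOR.
byte 0: 10100111 ⊕ 00111001 = 10011110
byte 1: 10010111 ⊕ 00011001 = 10001110
byte 2: 01010100 ⊕ 00000111 = 01010011
byte 3: 10010110 ⊕ 00100100 = 10110010
byte 4: 10110101 ⊕ 01000100 = 11110001
byte 5: 01101011 ⊕ 00101011 = 01000000
byte 6: 11100101 ⊕ 00110011 = 11010110
byte 7: 10110111 ⊕ 11101011 = 01011100
byte 8: 01101011 ⊕ 10100101 = 11001110
byte 9: 00100000 ⊕ 11011000 = 11111000
byte 10: 11000101 ⊕ 00110110 = 11110011
byte 11: 00101110 ⊕ 00011100 = 00110010
byte 12: 00011110 ⊕ 10111011 = 10100101
byte 13: 10110001 ⊕ 11011110 = 01101111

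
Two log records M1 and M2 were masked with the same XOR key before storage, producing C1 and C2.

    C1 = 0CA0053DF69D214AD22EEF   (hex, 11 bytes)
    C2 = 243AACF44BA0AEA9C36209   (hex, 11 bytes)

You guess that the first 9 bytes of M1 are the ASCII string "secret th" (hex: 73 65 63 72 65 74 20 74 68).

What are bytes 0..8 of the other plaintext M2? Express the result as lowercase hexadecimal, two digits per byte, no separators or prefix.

First, C1 ⊕ C2 = (M1 ⊕ K) ⊕ (M2 ⊕ K) = M1 ⊕ M2, so the key drops out. Then M2 = (M1 ⊕ M2) ⊕ M1 over the first 9 bytes.
byte 0: (0c xor 24) xor 73 = 28 xor 73 = 5b
byte 1: (a0 xor 3a) xor 65 = 9a xor 65 = ff
byte 2: (05 xor ac) xor 63 = a9 xor 63 = ca
byte 3: (3d xor f4) xor 72 = c9 xor 72 = bb
byte 4: (f6 xor 4b) xor 65 = bd xor 65 = d8
byte 5: (9d xor a0) xor 74 = 3d xor 74 = 49
byte 6: (21 xor ae) xor 20 = 8f xor 20 = af
byte 7: (4a xor a9) xor 74 = e3 xor 74 = 97
byte 8: (d2 xor c3) xor 68 = 11 xor 68 = 79

5bffcabbd849af9779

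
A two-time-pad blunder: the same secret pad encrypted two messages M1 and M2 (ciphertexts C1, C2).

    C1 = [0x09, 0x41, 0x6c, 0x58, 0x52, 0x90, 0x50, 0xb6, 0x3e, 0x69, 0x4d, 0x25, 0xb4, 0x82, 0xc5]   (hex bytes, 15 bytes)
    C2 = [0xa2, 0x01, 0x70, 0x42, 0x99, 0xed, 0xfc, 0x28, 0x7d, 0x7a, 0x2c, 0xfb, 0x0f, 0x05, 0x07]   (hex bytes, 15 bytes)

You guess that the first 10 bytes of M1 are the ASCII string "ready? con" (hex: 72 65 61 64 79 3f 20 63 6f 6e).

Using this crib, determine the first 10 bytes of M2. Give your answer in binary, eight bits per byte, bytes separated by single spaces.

First, C1 ⊕ C2 = (M1 ⊕ K) ⊕ (M2 ⊕ K) = M1 ⊕ M2, so the key drops out. Then M2 = (M1 ⊕ M2) ⊕ M1 over the first 10 bytes.
byte 0: (09 xor a2) xor 72 = ab xor 72 = d9
byte 1: (41 xor 01) xor 65 = 40 xor 65 = 25
byte 2: (6c xor 70) xor 61 = 1c xor 61 = 7d
byte 3: (58 xor 42) xor 64 = 1a xor 64 = 7e
byte 4: (52 xor 99) xor 79 = cb xor 79 = b2
byte 5: (90 xor ed) xor 3f = 7d xor 3f = 42
byte 6: (50 xor fc) xor 20 = ac xor 20 = 8c
byte 7: (b6 xor 28) xor 63 = 9e xor 63 = fd
byte 8: (3e xor 7d) xor 6f = 43 xor 6f = 2c
byte 9: (69 xor 7a) xor 6e = 13 xor 6e = 7d

11011001 00100101 01111101 01111110 10110010 01000010 10001100 11111101 00101100 01111101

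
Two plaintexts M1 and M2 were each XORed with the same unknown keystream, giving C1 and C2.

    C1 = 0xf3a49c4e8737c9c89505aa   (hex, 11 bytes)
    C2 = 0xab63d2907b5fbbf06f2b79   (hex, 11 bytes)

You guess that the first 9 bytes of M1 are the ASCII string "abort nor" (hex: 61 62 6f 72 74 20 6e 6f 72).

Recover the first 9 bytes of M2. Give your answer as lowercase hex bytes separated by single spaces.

First, C1 ⊕ C2 = (M1 ⊕ K) ⊕ (M2 ⊕ K) = M1 ⊕ M2, so the key drops out. Then M2 = (M1 ⊕ M2) ⊕ M1 over the first 9 bytes.
byte 0: (f3 XOR ab) XOR 61 = 58 XOR 61 = 39
byte 1: (a4 XOR 63) XOR 62 = c7 XOR 62 = a5
byte 2: (9c XOR d2) XOR 6f = 4e XOR 6f = 21
byte 3: (4e XOR 90) XOR 72 = de XOR 72 = ac
byte 4: (87 XOR 7b) XOR 74 = fc XOR 74 = 88
byte 5: (37 XOR 5f) XOR 20 = 68 XOR 20 = 48
byte 6: (c9 XOR bb) XOR 6e = 72 XOR 6e = 1c
byte 7: (c8 XOR f0) XOR 6f = 38 XOR 6f = 57
byte 8: (95 XOR 6f) XOR 72 = fa XOR 72 = 88

39 a5 21 ac 88 48 1c 57 88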